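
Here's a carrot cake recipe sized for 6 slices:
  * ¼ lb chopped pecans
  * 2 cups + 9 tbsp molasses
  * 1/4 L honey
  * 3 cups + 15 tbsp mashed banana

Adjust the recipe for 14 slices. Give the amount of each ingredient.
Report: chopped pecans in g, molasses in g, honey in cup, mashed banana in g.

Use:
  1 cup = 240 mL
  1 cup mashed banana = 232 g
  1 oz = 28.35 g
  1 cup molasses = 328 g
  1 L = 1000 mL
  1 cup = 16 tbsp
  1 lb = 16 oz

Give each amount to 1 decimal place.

chopped pecans: 264.6 g; molasses: 1961.2 g; honey: 2.4 cup; mashed banana: 2131.5 g

Scaling factor: 14/6 = 7/3.
chopped pecans: 0.25 lb × 7/3 × 16 oz/lb × 28.35 g/oz = 264.6 g
molasses: (2 cup + 9 tbsp = 2.5625 cup) × 7/3 × 328 g/cup ≈ 1961.2 g
honey: 0.25 L × 7/3 × 1000 mL/L ÷ 240 mL/cup ≈ 2.4 cup
mashed banana: (3 cup + 15 tbsp = 3.9375 cup) × 7/3 × 232 g/cup = 2131.5 g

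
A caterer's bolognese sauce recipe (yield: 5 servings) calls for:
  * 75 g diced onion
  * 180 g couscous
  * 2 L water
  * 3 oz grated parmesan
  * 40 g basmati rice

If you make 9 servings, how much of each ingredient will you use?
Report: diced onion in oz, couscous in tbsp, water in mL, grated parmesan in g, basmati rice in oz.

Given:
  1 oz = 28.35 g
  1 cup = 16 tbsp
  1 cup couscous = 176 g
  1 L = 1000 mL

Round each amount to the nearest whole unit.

Scaling factor: 9/5 = 1.8.
diced onion: 75 g × 9/5 ÷ 28.35 g/oz ≈ 5 oz
couscous: 180 g × 9/5 ÷ 176 g/cup × 16 tbsp/cup ≈ 29 tbsp
water: 2 L × 9/5 × 1000 mL/L = 3600 mL
grated parmesan: 3 oz × 9/5 × 28.35 g/oz ≈ 153 g
basmati rice: 40 g × 9/5 ÷ 28.35 g/oz ≈ 3 oz

diced onion: 5 oz; couscous: 29 tbsp; water: 3600 mL; grated parmesan: 153 g; basmati rice: 3 oz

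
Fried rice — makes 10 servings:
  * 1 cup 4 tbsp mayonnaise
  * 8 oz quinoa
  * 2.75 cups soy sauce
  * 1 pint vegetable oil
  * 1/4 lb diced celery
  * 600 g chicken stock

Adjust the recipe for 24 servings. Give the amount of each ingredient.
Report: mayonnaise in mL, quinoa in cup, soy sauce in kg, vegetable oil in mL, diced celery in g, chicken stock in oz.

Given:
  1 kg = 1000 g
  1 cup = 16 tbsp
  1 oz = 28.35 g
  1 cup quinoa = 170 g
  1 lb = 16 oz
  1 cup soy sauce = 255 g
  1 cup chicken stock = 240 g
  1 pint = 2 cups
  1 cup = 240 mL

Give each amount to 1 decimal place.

Scaling factor: 24/10 = 12/5 = 2.4.
mayonnaise: (1 cup + 4 tbsp = 1.25 cup) × 12/5 × 240 mL/cup = 720.0 mL
quinoa: 8 oz × 12/5 × 28.35 g/oz ÷ 170 g/cup ≈ 3.2 cup
soy sauce: 2.75 cup × 12/5 × 255 g/cup ÷ 1000 g/kg ≈ 1.7 kg
vegetable oil: 1 pint × 12/5 × 2 cup/pint × 240 mL/cup = 1152.0 mL
diced celery: 0.25 lb × 12/5 × 16 oz/lb × 28.35 g/oz ≈ 272.2 g
chicken stock: 600 g × 12/5 ÷ 28.35 g/oz ≈ 50.8 oz

mayonnaise: 720.0 mL; quinoa: 3.2 cup; soy sauce: 1.7 kg; vegetable oil: 1152.0 mL; diced celery: 272.2 g; chicken stock: 50.8 oz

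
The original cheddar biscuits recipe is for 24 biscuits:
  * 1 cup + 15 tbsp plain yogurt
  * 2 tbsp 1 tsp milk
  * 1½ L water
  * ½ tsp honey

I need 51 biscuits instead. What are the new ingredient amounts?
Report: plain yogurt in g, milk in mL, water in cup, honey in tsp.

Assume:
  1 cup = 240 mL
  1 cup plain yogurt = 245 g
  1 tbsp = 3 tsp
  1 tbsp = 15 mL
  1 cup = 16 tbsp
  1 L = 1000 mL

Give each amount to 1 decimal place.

plain yogurt: 1008.7 g; milk: 74.4 mL; water: 13.3 cup; honey: 1.1 tsp

Scaling factor: 51/24 = 17/8 = 2.125.
plain yogurt: (1 cup + 15 tbsp = 1.9375 cup) × 17/8 × 245 g/cup ≈ 1008.7 g
milk: (2 tbsp + 1 tsp = 7/3 tbsp) × 17/8 × 15 mL/tbsp ≈ 74.4 mL
water: 1.5 L × 17/8 × 1000 mL/L ÷ 240 mL/cup ≈ 13.3 cup
honey: 0.5 tsp × 17/8 ≈ 1.1 tsp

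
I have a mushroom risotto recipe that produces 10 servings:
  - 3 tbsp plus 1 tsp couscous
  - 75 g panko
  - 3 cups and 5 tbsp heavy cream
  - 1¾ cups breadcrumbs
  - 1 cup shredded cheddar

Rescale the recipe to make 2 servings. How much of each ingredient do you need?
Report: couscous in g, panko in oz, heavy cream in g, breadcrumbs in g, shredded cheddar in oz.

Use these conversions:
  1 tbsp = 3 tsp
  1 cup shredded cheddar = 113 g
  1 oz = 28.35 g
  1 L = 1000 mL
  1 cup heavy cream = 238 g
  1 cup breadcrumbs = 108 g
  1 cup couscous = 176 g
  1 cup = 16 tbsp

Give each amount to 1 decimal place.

couscous: 7.3 g; panko: 0.5 oz; heavy cream: 157.7 g; breadcrumbs: 37.8 g; shredded cheddar: 0.8 oz

Scaling factor: 2/10 = 1/5 = 0.2.
couscous: (3 tbsp + 1 tsp = 10/3 tbsp) × 1/5 ÷ 16 tbsp/cup × 176 g/cup ≈ 7.3 g
panko: 75 g × 1/5 ÷ 28.35 g/oz ≈ 0.5 oz
heavy cream: (3 cup + 5 tbsp = 3.3125 cup) × 1/5 × 238 g/cup ≈ 157.7 g
breadcrumbs: 1.75 cup × 1/5 × 108 g/cup = 37.8 g
shredded cheddar: 1 cup × 1/5 × 113 g/cup ÷ 28.35 g/oz ≈ 0.8 oz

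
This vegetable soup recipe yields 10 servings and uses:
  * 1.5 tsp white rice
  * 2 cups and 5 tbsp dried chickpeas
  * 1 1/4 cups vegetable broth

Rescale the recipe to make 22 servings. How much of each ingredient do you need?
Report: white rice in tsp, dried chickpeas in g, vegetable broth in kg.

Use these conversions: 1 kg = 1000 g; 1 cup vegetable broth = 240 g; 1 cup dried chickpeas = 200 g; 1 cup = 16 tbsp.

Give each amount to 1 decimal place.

white rice: 3.3 tsp; dried chickpeas: 1017.5 g; vegetable broth: 0.7 kg

Scaling factor: 22/10 = 11/5 = 2.2.
white rice: 1.5 tsp × 11/5 = 3.3 tsp
dried chickpeas: (2 cup + 5 tbsp = 2.3125 cup) × 11/5 × 200 g/cup = 1017.5 g
vegetable broth: 1.25 cup × 11/5 × 240 g/cup ÷ 1000 g/kg ≈ 0.7 kg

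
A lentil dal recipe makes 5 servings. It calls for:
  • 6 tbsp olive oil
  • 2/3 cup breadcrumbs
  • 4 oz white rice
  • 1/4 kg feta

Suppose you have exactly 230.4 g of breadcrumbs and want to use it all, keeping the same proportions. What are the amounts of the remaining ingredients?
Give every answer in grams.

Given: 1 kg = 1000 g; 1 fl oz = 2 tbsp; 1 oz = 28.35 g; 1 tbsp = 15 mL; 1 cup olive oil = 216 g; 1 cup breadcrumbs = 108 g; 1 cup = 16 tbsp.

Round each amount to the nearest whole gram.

olive oil: 259 g; white rice: 363 g; feta: 800 g

The original recipe has 72 g of breadcrumbs, so the scaling factor is 230.4 ÷ 72 = 16/5 = 3.2.
olive oil: 6 tbsp × 16/5 ÷ 16 tbsp/cup × 216 g/cup ≈ 259 g
white rice: 4 oz × 16/5 × 28.35 g/oz ≈ 363 g
feta: 0.25 kg × 16/5 × 1000 g/kg = 800 g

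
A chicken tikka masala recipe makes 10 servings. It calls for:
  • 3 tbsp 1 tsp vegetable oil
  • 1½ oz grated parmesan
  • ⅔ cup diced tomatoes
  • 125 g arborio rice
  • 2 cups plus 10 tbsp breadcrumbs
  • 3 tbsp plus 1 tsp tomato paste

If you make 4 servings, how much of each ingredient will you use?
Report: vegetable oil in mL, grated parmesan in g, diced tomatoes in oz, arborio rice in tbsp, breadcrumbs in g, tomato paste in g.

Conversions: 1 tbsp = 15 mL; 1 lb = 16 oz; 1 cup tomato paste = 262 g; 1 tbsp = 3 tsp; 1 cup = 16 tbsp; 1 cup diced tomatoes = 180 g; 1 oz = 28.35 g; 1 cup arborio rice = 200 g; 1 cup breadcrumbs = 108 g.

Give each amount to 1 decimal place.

vegetable oil: 20.0 mL; grated parmesan: 17.0 g; diced tomatoes: 1.7 oz; arborio rice: 4.0 tbsp; breadcrumbs: 113.4 g; tomato paste: 21.8 g

Scaling factor: 4/10 = 2/5 = 0.4.
vegetable oil: (3 tbsp + 1 tsp = 10/3 tbsp) × 2/5 × 15 mL/tbsp = 20.0 mL
grated parmesan: 1.5 oz × 2/5 × 28.35 g/oz ≈ 17.0 g
diced tomatoes: 2/3 cup × 2/5 × 180 g/cup ÷ 28.35 g/oz ≈ 1.7 oz
arborio rice: 125 g × 2/5 ÷ 200 g/cup × 16 tbsp/cup = 4.0 tbsp
breadcrumbs: (2 cup + 10 tbsp = 2.625 cup) × 2/5 × 108 g/cup = 113.4 g
tomato paste: (3 tbsp + 1 tsp = 10/3 tbsp) × 2/5 ÷ 16 tbsp/cup × 262 g/cup ≈ 21.8 g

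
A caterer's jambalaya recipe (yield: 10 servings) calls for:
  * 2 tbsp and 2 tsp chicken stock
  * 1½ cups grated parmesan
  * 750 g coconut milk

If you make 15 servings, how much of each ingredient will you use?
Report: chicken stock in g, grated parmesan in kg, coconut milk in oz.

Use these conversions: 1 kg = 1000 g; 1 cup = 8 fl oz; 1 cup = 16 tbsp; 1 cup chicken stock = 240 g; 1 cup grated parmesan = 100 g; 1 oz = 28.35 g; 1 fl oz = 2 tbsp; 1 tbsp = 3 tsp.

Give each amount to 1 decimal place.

chicken stock: 60.0 g; grated parmesan: 0.2 kg; coconut milk: 39.7 oz

Scaling factor: 15/10 = 3/2 = 1.5.
chicken stock: (2 tbsp + 2 tsp = 8/3 tbsp) × 3/2 ÷ 16 tbsp/cup × 240 g/cup = 60.0 g
grated parmesan: 1.5 cup × 3/2 × 100 g/cup ÷ 1000 g/kg ≈ 0.2 kg
coconut milk: 750 g × 3/2 ÷ 28.35 g/oz ≈ 39.7 oz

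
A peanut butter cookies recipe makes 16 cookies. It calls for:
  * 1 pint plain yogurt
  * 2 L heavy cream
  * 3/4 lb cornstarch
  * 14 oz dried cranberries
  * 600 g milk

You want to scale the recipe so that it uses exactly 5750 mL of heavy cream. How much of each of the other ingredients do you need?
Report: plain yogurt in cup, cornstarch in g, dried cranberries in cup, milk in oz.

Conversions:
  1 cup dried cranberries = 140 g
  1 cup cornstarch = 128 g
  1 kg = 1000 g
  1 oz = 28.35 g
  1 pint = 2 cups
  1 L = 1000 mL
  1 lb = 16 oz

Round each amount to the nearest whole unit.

plain yogurt: 6 cup; cornstarch: 978 g; dried cranberries: 8 cup; milk: 61 oz

The original recipe has 2000 mL of heavy cream, so the scaling factor is 5750 ÷ 2000 = 23/8 = 2.875.
plain yogurt: 1 pint × 23/8 × 2 cup/pint ≈ 6 cup
cornstarch: 0.75 lb × 23/8 × 16 oz/lb × 28.35 g/oz ≈ 978 g
dried cranberries: 14 oz × 23/8 × 28.35 g/oz ÷ 140 g/cup ≈ 8 cup
milk: 600 g × 23/8 ÷ 28.35 g/oz ≈ 61 oz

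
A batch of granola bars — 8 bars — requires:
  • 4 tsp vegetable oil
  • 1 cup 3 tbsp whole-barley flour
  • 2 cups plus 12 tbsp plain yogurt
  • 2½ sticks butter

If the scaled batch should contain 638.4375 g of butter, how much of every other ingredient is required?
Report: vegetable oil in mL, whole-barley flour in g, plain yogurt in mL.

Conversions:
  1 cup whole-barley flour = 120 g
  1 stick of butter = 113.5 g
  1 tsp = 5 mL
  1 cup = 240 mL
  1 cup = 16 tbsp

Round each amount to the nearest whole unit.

The original recipe has 283.75 g of butter, so the scaling factor is 638.4375 ÷ 283.75 = 9/4 = 2.25.
vegetable oil: 4 tsp × 9/4 × 5 mL/tsp = 45 mL
whole-barley flour: (1 cup + 3 tbsp = 1.1875 cup) × 9/4 × 120 g/cup ≈ 321 g
plain yogurt: (2 cup + 12 tbsp = 2.75 cup) × 9/4 × 240 mL/cup = 1485 mL

vegetable oil: 45 mL; whole-barley flour: 321 g; plain yogurt: 1485 mL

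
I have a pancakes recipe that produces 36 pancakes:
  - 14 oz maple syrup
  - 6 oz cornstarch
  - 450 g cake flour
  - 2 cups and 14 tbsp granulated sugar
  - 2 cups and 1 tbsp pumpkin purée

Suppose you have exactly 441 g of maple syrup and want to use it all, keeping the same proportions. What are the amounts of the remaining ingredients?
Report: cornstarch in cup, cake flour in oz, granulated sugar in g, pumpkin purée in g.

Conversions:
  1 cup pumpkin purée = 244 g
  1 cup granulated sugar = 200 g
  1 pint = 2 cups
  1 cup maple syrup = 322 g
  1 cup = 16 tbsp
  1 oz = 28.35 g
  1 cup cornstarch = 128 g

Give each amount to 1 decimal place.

cornstarch: 1.5 cup; cake flour: 17.6 oz; granulated sugar: 638.9 g; pumpkin purée: 559.2 g

The original recipe has 396.9 g of maple syrup, so the scaling factor is 441 ÷ 396.9 = 10/9.
cornstarch: 6 oz × 10/9 × 28.35 g/oz ÷ 128 g/cup ≈ 1.5 cup
cake flour: 450 g × 10/9 ÷ 28.35 g/oz ≈ 17.6 oz
granulated sugar: (2 cup + 14 tbsp = 2.875 cup) × 10/9 × 200 g/cup ≈ 638.9 g
pumpkin purée: (2 cup + 1 tbsp = 2.0625 cup) × 10/9 × 244 g/cup ≈ 559.2 g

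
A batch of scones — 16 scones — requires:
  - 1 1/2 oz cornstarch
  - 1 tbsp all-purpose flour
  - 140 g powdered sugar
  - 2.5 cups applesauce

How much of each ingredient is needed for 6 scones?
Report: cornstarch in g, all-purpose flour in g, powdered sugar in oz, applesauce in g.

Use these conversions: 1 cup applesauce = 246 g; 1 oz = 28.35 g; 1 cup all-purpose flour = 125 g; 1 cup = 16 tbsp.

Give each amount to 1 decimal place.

cornstarch: 15.9 g; all-purpose flour: 2.9 g; powdered sugar: 1.9 oz; applesauce: 230.6 g

Scaling factor: 6/16 = 3/8 = 0.375.
cornstarch: 1.5 oz × 3/8 × 28.35 g/oz ≈ 15.9 g
all-purpose flour: 1 tbsp × 3/8 ÷ 16 tbsp/cup × 125 g/cup ≈ 2.9 g
powdered sugar: 140 g × 3/8 ÷ 28.35 g/oz ≈ 1.9 oz
applesauce: 2.5 cup × 3/8 × 246 g/cup ≈ 230.6 g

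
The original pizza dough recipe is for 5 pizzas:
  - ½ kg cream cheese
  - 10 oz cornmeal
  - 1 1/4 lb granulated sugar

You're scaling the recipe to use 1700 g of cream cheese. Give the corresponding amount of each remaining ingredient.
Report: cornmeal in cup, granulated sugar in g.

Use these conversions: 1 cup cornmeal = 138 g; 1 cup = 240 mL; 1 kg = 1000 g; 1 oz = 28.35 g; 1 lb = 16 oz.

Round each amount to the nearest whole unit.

cornmeal: 7 cup; granulated sugar: 1928 g

The original recipe has 500 g of cream cheese, so the scaling factor is 1700 ÷ 500 = 17/5 = 3.4.
cornmeal: 10 oz × 17/5 × 28.35 g/oz ÷ 138 g/cup ≈ 7 cup
granulated sugar: 1.25 lb × 17/5 × 16 oz/lb × 28.35 g/oz ≈ 1928 g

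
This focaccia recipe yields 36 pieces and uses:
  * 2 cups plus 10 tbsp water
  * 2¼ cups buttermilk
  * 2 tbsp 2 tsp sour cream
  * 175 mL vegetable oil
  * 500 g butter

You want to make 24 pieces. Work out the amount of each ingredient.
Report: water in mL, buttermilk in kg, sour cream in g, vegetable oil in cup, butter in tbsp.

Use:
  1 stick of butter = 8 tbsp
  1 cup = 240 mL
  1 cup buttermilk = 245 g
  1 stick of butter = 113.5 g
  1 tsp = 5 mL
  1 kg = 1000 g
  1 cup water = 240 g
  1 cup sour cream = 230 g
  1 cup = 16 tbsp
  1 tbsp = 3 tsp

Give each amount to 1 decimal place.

water: 420.0 mL; buttermilk: 0.4 kg; sour cream: 25.6 g; vegetable oil: 0.5 cup; butter: 23.5 tbsp

Scaling factor: 24/36 = 2/3.
water: (2 cup + 10 tbsp = 2.625 cup) × 2/3 × 240 mL/cup = 420.0 mL
buttermilk: 2.25 cup × 2/3 × 245 g/cup ÷ 1000 g/kg ≈ 0.4 kg
sour cream: (2 tbsp + 2 tsp = 8/3 tbsp) × 2/3 ÷ 16 tbsp/cup × 230 g/cup ≈ 25.6 g
vegetable oil: 175 mL × 2/3 ÷ 240 mL/cup ≈ 0.5 cup
butter: 500 g × 2/3 ÷ 113.5 g/stick × 8 tbsp/stick ≈ 23.5 tbsp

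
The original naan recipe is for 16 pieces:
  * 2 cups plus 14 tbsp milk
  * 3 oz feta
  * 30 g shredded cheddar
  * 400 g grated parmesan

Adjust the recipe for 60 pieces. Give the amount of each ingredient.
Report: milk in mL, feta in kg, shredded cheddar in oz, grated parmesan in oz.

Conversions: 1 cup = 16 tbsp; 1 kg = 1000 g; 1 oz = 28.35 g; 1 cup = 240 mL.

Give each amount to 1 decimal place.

Scaling factor: 60/16 = 15/4 = 3.75.
milk: (2 cup + 14 tbsp = 2.875 cup) × 15/4 × 240 mL/cup = 2587.5 mL
feta: 3 oz × 15/4 × 28.35 g/oz ÷ 1000 g/kg ≈ 0.3 kg
shredded cheddar: 30 g × 15/4 ÷ 28.35 g/oz ≈ 4.0 oz
grated parmesan: 400 g × 15/4 ÷ 28.35 g/oz ≈ 52.9 oz

milk: 2587.5 mL; feta: 0.3 kg; shredded cheddar: 4.0 oz; grated parmesan: 52.9 oz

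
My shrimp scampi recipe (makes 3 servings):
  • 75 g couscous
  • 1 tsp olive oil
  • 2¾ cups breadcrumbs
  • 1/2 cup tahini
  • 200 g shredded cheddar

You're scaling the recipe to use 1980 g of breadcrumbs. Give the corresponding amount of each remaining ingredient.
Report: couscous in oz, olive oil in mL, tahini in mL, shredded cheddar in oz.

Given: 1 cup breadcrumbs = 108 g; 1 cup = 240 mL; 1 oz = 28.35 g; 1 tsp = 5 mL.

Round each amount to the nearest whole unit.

couscous: 18 oz; olive oil: 33 mL; tahini: 800 mL; shredded cheddar: 47 oz

The original recipe has 297 g of breadcrumbs, so the scaling factor is 1980 ÷ 297 = 20/3.
couscous: 75 g × 20/3 ÷ 28.35 g/oz ≈ 18 oz
olive oil: 1 tsp × 20/3 × 5 mL/tsp ≈ 33 mL
tahini: 0.5 cup × 20/3 × 240 mL/cup = 800 mL
shredded cheddar: 200 g × 20/3 ÷ 28.35 g/oz ≈ 47 oz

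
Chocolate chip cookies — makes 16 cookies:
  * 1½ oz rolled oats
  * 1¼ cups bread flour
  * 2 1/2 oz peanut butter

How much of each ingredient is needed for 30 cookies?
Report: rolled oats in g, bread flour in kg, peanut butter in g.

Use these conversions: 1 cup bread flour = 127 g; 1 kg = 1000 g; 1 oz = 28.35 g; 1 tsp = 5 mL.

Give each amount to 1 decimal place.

rolled oats: 79.7 g; bread flour: 0.3 kg; peanut butter: 132.9 g

Scaling factor: 30/16 = 15/8 = 1.875.
rolled oats: 1.5 oz × 15/8 × 28.35 g/oz ≈ 79.7 g
bread flour: 1.25 cup × 15/8 × 127 g/cup ÷ 1000 g/kg ≈ 0.3 kg
peanut butter: 2.5 oz × 15/8 × 28.35 g/oz ≈ 132.9 g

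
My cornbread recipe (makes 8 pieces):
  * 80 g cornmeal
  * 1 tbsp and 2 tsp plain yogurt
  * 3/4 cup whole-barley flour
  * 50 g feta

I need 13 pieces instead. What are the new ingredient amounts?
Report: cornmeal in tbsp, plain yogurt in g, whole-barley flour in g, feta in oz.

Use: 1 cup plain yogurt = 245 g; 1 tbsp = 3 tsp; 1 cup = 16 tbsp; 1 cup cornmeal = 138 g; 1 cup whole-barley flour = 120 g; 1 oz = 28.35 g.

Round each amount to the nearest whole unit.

Scaling factor: 13/8 = 1.625.
cornmeal: 80 g × 13/8 ÷ 138 g/cup × 16 tbsp/cup ≈ 15 tbsp
plain yogurt: (1 tbsp + 2 tsp = 5/3 tbsp) × 13/8 ÷ 16 tbsp/cup × 245 g/cup ≈ 41 g
whole-barley flour: 0.75 cup × 13/8 × 120 g/cup ≈ 146 g
feta: 50 g × 13/8 ÷ 28.35 g/oz ≈ 3 oz

cornmeal: 15 tbsp; plain yogurt: 41 g; whole-barley flour: 146 g; feta: 3 oz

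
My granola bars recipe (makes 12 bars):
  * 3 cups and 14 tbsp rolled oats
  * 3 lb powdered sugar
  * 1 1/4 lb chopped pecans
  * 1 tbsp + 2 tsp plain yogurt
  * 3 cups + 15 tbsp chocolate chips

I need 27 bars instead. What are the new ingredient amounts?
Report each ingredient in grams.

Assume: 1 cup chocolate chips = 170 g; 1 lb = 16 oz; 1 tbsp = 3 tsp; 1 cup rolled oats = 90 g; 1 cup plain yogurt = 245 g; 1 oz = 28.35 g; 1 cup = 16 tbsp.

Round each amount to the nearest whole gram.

rolled oats: 785 g; powdered sugar: 3062 g; chopped pecans: 1276 g; plain yogurt: 57 g; chocolate chips: 1506 g

Scaling factor: 27/12 = 9/4 = 2.25.
rolled oats: (3 cup + 14 tbsp = 3.875 cup) × 9/4 × 90 g/cup ≈ 785 g
powdered sugar: 3 lb × 9/4 × 16 oz/lb × 28.35 g/oz ≈ 3062 g
chopped pecans: 1.25 lb × 9/4 × 16 oz/lb × 28.35 g/oz ≈ 1276 g
plain yogurt: (1 tbsp + 2 tsp = 5/3 tbsp) × 9/4 ÷ 16 tbsp/cup × 245 g/cup ≈ 57 g
chocolate chips: (3 cup + 15 tbsp = 3.9375 cup) × 9/4 × 170 g/cup ≈ 1506 g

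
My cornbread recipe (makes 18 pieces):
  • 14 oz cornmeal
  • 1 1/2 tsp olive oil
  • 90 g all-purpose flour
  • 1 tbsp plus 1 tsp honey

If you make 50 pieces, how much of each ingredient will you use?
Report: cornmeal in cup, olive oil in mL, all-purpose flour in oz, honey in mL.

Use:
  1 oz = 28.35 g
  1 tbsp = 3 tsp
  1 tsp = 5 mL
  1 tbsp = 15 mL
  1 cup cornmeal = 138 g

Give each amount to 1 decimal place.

Scaling factor: 50/18 = 25/9.
cornmeal: 14 oz × 25/9 × 28.35 g/oz ÷ 138 g/cup ≈ 8.0 cup
olive oil: 1.5 tsp × 25/9 × 5 mL/tsp ≈ 20.8 mL
all-purpose flour: 90 g × 25/9 ÷ 28.35 g/oz ≈ 8.8 oz
honey: (1 tbsp + 1 tsp = 4/3 tbsp) × 25/9 × 15 mL/tbsp ≈ 55.6 mL

cornmeal: 8.0 cup; olive oil: 20.8 mL; all-purpose flour: 8.8 oz; honey: 55.6 mL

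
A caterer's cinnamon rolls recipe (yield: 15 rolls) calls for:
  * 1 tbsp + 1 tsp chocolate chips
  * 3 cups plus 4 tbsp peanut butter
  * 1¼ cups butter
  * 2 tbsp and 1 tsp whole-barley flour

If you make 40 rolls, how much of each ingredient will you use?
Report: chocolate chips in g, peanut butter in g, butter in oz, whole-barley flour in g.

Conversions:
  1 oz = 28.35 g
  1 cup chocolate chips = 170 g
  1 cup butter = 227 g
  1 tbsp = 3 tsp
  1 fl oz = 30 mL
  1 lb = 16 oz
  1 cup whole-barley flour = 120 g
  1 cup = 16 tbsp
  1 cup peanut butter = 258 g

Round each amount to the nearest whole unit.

Scaling factor: 40/15 = 8/3.
chocolate chips: (1 tbsp + 1 tsp = 4/3 tbsp) × 8/3 ÷ 16 tbsp/cup × 170 g/cup ≈ 38 g
peanut butter: (3 cup + 4 tbsp = 3.25 cup) × 8/3 × 258 g/cup = 2236 g
butter: 1.25 cup × 8/3 × 227 g/cup ÷ 28.35 g/oz ≈ 27 oz
whole-barley flour: (2 tbsp + 1 tsp = 7/3 tbsp) × 8/3 ÷ 16 tbsp/cup × 120 g/cup ≈ 47 g

chocolate chips: 38 g; peanut butter: 2236 g; butter: 27 oz; whole-barley flour: 47 g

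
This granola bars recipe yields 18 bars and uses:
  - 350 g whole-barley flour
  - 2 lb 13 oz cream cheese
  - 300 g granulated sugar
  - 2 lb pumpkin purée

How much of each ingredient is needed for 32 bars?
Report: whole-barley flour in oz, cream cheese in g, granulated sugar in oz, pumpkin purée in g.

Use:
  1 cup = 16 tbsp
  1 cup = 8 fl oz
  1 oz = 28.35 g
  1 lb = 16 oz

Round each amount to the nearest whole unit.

Scaling factor: 32/18 = 16/9.
whole-barley flour: 350 g × 16/9 ÷ 28.35 g/oz ≈ 22 oz
cream cheese: (2 lb + 13 oz = 2.8125 lb) × 16/9 × 16 oz/lb × 28.35 g/oz = 2268 g
granulated sugar: 300 g × 16/9 ÷ 28.35 g/oz ≈ 19 oz
pumpkin purée: 2 lb × 16/9 × 16 oz/lb × 28.35 g/oz ≈ 1613 g

whole-barley flour: 22 oz; cream cheese: 2268 g; granulated sugar: 19 oz; pumpkin purée: 1613 g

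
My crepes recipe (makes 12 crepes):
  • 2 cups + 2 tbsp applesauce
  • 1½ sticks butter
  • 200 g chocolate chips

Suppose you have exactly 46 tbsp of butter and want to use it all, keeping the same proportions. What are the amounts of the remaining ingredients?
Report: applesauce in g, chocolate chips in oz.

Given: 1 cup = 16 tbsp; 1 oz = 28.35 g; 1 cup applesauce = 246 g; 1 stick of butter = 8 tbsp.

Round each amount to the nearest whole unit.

The original recipe has 12 tbsp of butter, so the scaling factor is 46 ÷ 12 = 23/6.
applesauce: (2 cup + 2 tbsp = 2.125 cup) × 23/6 × 246 g/cup ≈ 2004 g
chocolate chips: 200 g × 23/6 ÷ 28.35 g/oz ≈ 27 oz

applesauce: 2004 g; chocolate chips: 27 oz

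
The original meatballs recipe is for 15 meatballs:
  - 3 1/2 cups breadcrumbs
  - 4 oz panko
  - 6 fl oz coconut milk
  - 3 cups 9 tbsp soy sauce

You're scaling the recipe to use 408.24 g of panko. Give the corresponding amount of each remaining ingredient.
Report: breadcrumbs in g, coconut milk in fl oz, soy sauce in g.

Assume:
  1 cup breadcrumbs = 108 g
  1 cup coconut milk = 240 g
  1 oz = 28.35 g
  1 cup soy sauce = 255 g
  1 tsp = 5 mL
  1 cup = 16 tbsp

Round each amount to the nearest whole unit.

The original recipe has 113.4 g of panko, so the scaling factor is 408.24 ÷ 113.4 = 18/5 = 3.6.
breadcrumbs: 3.5 cup × 18/5 × 108 g/cup ≈ 1361 g
coconut milk: 6 fl oz × 18/5 ≈ 22 fl oz
soy sauce: (3 cup + 9 tbsp = 3.5625 cup) × 18/5 × 255 g/cup ≈ 3270 g

breadcrumbs: 1361 g; coconut milk: 22 fl oz; soy sauce: 3270 g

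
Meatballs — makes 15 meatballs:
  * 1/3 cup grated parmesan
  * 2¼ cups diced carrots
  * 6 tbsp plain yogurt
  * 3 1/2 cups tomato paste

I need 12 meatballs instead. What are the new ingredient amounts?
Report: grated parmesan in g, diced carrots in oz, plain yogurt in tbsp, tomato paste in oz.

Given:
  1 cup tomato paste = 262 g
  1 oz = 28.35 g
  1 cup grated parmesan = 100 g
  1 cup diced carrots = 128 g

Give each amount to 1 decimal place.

Scaling factor: 12/15 = 4/5 = 0.8.
grated parmesan: 1/3 cup × 4/5 × 100 g/cup ≈ 26.7 g
diced carrots: 2.25 cup × 4/5 × 128 g/cup ÷ 28.35 g/oz ≈ 8.1 oz
plain yogurt: 6 tbsp × 4/5 = 4.8 tbsp
tomato paste: 3.5 cup × 4/5 × 262 g/cup ÷ 28.35 g/oz ≈ 25.9 oz

grated parmesan: 26.7 g; diced carrots: 8.1 oz; plain yogurt: 4.8 tbsp; tomato paste: 25.9 oz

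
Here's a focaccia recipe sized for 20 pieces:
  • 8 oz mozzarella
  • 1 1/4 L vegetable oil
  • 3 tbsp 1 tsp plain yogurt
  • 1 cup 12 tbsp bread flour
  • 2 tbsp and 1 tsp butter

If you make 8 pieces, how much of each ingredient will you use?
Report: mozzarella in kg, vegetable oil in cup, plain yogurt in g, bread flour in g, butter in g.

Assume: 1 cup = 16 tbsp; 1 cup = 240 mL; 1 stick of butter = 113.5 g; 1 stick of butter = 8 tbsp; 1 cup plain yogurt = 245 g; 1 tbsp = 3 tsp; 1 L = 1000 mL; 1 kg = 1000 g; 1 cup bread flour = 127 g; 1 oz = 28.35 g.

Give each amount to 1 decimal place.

mozzarella: 0.1 kg; vegetable oil: 2.1 cup; plain yogurt: 20.4 g; bread flour: 88.9 g; butter: 13.2 g

Scaling factor: 8/20 = 2/5 = 0.4.
mozzarella: 8 oz × 2/5 × 28.35 g/oz ÷ 1000 g/kg ≈ 0.1 kg
vegetable oil: 1.25 L × 2/5 × 1000 mL/L ÷ 240 mL/cup ≈ 2.1 cup
plain yogurt: (3 tbsp + 1 tsp = 10/3 tbsp) × 2/5 ÷ 16 tbsp/cup × 245 g/cup ≈ 20.4 g
bread flour: (1 cup + 12 tbsp = 1.75 cup) × 2/5 × 127 g/cup = 88.9 g
butter: (2 tbsp + 1 tsp = 7/3 tbsp) × 2/5 ÷ 8 tbsp/stick × 113.5 g/stick ≈ 13.2 g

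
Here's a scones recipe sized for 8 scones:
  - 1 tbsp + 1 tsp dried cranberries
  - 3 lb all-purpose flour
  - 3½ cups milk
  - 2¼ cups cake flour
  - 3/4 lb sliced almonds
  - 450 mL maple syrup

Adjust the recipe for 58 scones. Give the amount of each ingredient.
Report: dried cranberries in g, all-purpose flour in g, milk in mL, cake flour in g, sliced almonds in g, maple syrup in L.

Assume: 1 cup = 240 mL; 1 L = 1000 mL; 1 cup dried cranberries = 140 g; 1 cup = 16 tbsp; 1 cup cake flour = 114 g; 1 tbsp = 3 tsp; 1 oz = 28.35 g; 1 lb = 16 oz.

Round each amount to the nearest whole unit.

dried cranberries: 85 g; all-purpose flour: 9866 g; milk: 6090 mL; cake flour: 1860 g; sliced almonds: 2466 g; maple syrup: 3 L

Scaling factor: 58/8 = 29/4 = 7.25.
dried cranberries: (1 tbsp + 1 tsp = 4/3 tbsp) × 29/4 ÷ 16 tbsp/cup × 140 g/cup ≈ 85 g
all-purpose flour: 3 lb × 29/4 × 16 oz/lb × 28.35 g/oz ≈ 9866 g
milk: 3.5 cup × 29/4 × 240 mL/cup = 6090 mL
cake flour: 2.25 cup × 29/4 × 114 g/cup ≈ 1860 g
sliced almonds: 0.75 lb × 29/4 × 16 oz/lb × 28.35 g/oz ≈ 2466 g
maple syrup: 450 mL × 29/4 ÷ 1000 mL/L ≈ 3 L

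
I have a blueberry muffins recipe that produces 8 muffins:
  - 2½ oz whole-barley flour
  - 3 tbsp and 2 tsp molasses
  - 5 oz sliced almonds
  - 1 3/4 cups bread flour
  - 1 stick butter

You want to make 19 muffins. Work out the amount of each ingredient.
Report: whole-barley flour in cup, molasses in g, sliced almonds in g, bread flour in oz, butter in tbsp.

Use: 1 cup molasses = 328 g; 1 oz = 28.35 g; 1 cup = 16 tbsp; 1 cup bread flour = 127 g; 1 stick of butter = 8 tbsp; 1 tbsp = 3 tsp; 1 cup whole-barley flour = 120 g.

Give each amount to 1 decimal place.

whole-barley flour: 1.4 cup; molasses: 178.5 g; sliced almonds: 336.7 g; bread flour: 18.6 oz; butter: 19.0 tbsp

Scaling factor: 19/8 = 2.375.
whole-barley flour: 2.5 oz × 19/8 × 28.35 g/oz ÷ 120 g/cup ≈ 1.4 cup
molasses: (3 tbsp + 2 tsp = 11/3 tbsp) × 19/8 ÷ 16 tbsp/cup × 328 g/cup ≈ 178.5 g
sliced almonds: 5 oz × 19/8 × 28.35 g/oz ≈ 336.7 g
bread flour: 1.75 cup × 19/8 × 127 g/cup ÷ 28.35 g/oz ≈ 18.6 oz
butter: 1 stick × 19/8 × 8 tbsp/stick = 19.0 tbsp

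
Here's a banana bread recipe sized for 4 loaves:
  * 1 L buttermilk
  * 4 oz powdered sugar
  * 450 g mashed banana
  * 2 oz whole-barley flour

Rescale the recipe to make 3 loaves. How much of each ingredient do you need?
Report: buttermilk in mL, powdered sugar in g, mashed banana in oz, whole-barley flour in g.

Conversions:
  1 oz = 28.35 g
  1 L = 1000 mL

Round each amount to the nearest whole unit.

buttermilk: 750 mL; powdered sugar: 85 g; mashed banana: 12 oz; whole-barley flour: 43 g

Scaling factor: 3/4 = 0.75.
buttermilk: 1 L × 3/4 × 1000 mL/L = 750 mL
powdered sugar: 4 oz × 3/4 × 28.35 g/oz ≈ 85 g
mashed banana: 450 g × 3/4 ÷ 28.35 g/oz ≈ 12 oz
whole-barley flour: 2 oz × 3/4 × 28.35 g/oz ≈ 43 g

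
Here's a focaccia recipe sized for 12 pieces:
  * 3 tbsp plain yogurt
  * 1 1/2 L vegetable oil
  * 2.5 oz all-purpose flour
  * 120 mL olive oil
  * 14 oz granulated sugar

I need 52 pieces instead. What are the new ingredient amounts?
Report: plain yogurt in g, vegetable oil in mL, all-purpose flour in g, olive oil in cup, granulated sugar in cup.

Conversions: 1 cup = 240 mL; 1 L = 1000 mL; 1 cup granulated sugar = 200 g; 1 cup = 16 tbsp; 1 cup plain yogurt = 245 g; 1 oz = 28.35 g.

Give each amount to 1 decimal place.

Scaling factor: 52/12 = 13/3.
plain yogurt: 3 tbsp × 13/3 ÷ 16 tbsp/cup × 245 g/cup ≈ 199.1 g
vegetable oil: 1.5 L × 13/3 × 1000 mL/L = 6500.0 mL
all-purpose flour: 2.5 oz × 13/3 × 28.35 g/oz ≈ 307.1 g
olive oil: 120 mL × 13/3 ÷ 240 mL/cup ≈ 2.2 cup
granulated sugar: 14 oz × 13/3 × 28.35 g/oz ÷ 200 g/cup ≈ 8.6 cup

plain yogurt: 199.1 g; vegetable oil: 6500.0 mL; all-purpose flour: 307.1 g; olive oil: 2.2 cup; granulated sugar: 8.6 cup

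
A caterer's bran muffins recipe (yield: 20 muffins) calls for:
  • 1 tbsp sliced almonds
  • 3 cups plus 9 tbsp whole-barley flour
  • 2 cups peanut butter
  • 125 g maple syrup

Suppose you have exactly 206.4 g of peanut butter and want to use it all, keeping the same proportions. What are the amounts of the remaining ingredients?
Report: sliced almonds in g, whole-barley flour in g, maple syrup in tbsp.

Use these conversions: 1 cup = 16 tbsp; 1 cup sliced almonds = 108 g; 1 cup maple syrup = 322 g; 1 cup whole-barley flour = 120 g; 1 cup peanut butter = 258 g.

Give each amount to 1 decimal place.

sliced almonds: 2.7 g; whole-barley flour: 171.0 g; maple syrup: 2.5 tbsp

The original recipe has 516 g of peanut butter, so the scaling factor is 206.4 ÷ 516 = 2/5 = 0.4.
sliced almonds: 1 tbsp × 2/5 ÷ 16 tbsp/cup × 108 g/cup = 2.7 g
whole-barley flour: (3 cup + 9 tbsp = 3.5625 cup) × 2/5 × 120 g/cup = 171.0 g
maple syrup: 125 g × 2/5 ÷ 322 g/cup × 16 tbsp/cup ≈ 2.5 tbsp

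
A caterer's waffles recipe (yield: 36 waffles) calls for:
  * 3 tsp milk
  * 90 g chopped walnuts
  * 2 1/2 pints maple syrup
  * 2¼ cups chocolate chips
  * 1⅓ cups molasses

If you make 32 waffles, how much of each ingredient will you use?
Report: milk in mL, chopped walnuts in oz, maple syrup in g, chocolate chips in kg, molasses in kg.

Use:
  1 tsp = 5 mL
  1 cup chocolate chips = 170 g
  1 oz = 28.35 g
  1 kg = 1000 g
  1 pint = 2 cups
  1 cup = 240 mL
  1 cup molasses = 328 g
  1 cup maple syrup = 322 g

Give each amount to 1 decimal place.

Scaling factor: 32/36 = 8/9.
milk: 3 tsp × 8/9 × 5 mL/tsp ≈ 13.3 mL
chopped walnuts: 90 g × 8/9 ÷ 28.35 g/oz ≈ 2.8 oz
maple syrup: 2.5 pint × 8/9 × 2 cup/pint × 322 g/cup ≈ 1431.1 g
chocolate chips: 2.25 cup × 8/9 × 170 g/cup ÷ 1000 g/kg ≈ 0.3 kg
molasses: 4/3 cup × 8/9 × 328 g/cup ÷ 1000 g/kg ≈ 0.4 kg

milk: 13.3 mL; chopped walnuts: 2.8 oz; maple syrup: 1431.1 g; chocolate chips: 0.3 kg; molasses: 0.4 kg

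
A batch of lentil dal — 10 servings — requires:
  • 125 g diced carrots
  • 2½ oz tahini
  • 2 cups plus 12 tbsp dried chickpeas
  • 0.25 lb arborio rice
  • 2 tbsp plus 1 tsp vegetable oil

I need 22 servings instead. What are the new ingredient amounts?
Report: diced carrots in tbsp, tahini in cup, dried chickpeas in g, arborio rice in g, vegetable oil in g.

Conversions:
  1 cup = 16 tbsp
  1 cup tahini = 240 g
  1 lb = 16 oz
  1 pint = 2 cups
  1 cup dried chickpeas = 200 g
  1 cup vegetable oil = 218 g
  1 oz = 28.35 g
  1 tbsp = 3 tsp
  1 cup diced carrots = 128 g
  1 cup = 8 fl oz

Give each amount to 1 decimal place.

Scaling factor: 22/10 = 11/5 = 2.2.
diced carrots: 125 g × 11/5 ÷ 128 g/cup × 16 tbsp/cup ≈ 34.4 tbsp
tahini: 2.5 oz × 11/5 × 28.35 g/oz ÷ 240 g/cup ≈ 0.6 cup
dried chickpeas: (2 cup + 12 tbsp = 2.75 cup) × 11/5 × 200 g/cup = 1210.0 g
arborio rice: 0.25 lb × 11/5 × 16 oz/lb × 28.35 g/oz ≈ 249.5 g
vegetable oil: (2 tbsp + 1 tsp = 7/3 tbsp) × 11/5 ÷ 16 tbsp/cup × 218 g/cup ≈ 69.9 g

diced carrots: 34.4 tbsp; tahini: 0.6 cup; dried chickpeas: 1210.0 g; arborio rice: 249.5 g; vegetable oil: 69.9 g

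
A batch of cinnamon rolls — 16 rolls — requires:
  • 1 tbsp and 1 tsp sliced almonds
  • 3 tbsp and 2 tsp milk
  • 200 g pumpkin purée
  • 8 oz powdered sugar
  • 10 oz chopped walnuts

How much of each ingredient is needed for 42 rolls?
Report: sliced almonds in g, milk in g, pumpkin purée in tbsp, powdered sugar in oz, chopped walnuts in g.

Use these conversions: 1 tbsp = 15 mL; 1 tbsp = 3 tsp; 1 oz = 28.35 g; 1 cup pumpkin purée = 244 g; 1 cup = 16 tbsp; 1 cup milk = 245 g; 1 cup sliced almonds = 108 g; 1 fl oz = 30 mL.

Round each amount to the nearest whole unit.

sliced almonds: 24 g; milk: 147 g; pumpkin purée: 34 tbsp; powdered sugar: 21 oz; chopped walnuts: 744 g

Scaling factor: 42/16 = 21/8 = 2.625.
sliced almonds: (1 tbsp + 1 tsp = 4/3 tbsp) × 21/8 ÷ 16 tbsp/cup × 108 g/cup ≈ 24 g
milk: (3 tbsp + 2 tsp = 11/3 tbsp) × 21/8 ÷ 16 tbsp/cup × 245 g/cup ≈ 147 g
pumpkin purée: 200 g × 21/8 ÷ 244 g/cup × 16 tbsp/cup ≈ 34 tbsp
powdered sugar: 8 oz × 21/8 = 21 oz
chopped walnuts: 10 oz × 21/8 × 28.35 g/oz ≈ 744 g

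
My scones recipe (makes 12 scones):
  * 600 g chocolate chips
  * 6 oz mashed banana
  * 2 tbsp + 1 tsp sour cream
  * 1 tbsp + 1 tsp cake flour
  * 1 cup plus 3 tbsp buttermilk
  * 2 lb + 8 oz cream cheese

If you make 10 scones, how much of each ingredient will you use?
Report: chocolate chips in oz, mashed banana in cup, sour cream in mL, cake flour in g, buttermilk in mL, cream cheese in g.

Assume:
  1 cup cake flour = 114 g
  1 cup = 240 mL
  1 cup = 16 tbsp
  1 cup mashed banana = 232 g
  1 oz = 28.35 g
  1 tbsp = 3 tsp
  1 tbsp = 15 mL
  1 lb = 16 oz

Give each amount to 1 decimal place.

Scaling factor: 10/12 = 5/6.
chocolate chips: 600 g × 5/6 ÷ 28.35 g/oz ≈ 17.6 oz
mashed banana: 6 oz × 5/6 × 28.35 g/oz ÷ 232 g/cup ≈ 0.6 cup
sour cream: (2 tbsp + 1 tsp = 7/3 tbsp) × 5/6 × 15 mL/tbsp ≈ 29.2 mL
cake flour: (1 tbsp + 1 tsp = 4/3 tbsp) × 5/6 ÷ 16 tbsp/cup × 114 g/cup ≈ 7.9 g
buttermilk: (1 cup + 3 tbsp = 1.1875 cup) × 5/6 × 240 mL/cup = 237.5 mL
cream cheese: (2 lb + 8 oz = 2.5 lb) × 5/6 × 16 oz/lb × 28.35 g/oz = 945.0 g

chocolate chips: 17.6 oz; mashed banana: 0.6 cup; sour cream: 29.2 mL; cake flour: 7.9 g; buttermilk: 237.5 mL; cream cheese: 945.0 g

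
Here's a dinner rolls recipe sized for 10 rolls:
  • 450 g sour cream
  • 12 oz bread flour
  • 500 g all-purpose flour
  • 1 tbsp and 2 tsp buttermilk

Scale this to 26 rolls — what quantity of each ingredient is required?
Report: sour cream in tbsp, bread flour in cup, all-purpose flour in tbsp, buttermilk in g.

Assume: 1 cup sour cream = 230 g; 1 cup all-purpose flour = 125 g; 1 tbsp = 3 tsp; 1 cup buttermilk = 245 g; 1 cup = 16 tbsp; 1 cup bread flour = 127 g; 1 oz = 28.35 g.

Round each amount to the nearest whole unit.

sour cream: 81 tbsp; bread flour: 7 cup; all-purpose flour: 166 tbsp; buttermilk: 66 g

Scaling factor: 26/10 = 13/5 = 2.6.
sour cream: 450 g × 13/5 ÷ 230 g/cup × 16 tbsp/cup ≈ 81 tbsp
bread flour: 12 oz × 13/5 × 28.35 g/oz ÷ 127 g/cup ≈ 7 cup
all-purpose flour: 500 g × 13/5 ÷ 125 g/cup × 16 tbsp/cup ≈ 166 tbsp
buttermilk: (1 tbsp + 2 tsp = 5/3 tbsp) × 13/5 ÷ 16 tbsp/cup × 245 g/cup ≈ 66 g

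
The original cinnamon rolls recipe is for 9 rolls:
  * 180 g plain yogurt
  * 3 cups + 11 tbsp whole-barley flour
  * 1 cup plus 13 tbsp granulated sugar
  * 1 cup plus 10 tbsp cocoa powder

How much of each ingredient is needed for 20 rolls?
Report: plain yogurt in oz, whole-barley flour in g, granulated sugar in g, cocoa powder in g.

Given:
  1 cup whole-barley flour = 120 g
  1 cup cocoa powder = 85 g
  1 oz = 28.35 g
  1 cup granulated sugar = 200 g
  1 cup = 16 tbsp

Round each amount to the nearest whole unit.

Scaling factor: 20/9.
plain yogurt: 180 g × 20/9 ÷ 28.35 g/oz ≈ 14 oz
whole-barley flour: (3 cup + 11 tbsp = 3.6875 cup) × 20/9 × 120 g/cup ≈ 983 g
granulated sugar: (1 cup + 13 tbsp = 1.8125 cup) × 20/9 × 200 g/cup ≈ 806 g
cocoa powder: (1 cup + 10 tbsp = 1.625 cup) × 20/9 × 85 g/cup ≈ 307 g

plain yogurt: 14 oz; whole-barley flour: 983 g; granulated sugar: 806 g; cocoa powder: 307 g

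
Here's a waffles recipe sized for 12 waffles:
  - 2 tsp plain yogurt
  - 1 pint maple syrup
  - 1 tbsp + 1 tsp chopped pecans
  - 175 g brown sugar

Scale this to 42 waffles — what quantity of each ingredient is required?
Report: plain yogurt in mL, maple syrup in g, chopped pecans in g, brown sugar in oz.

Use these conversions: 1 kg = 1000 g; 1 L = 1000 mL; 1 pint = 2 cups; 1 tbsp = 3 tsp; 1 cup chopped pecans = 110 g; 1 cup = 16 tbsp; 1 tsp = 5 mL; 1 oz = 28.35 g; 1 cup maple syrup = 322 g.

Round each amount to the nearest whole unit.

plain yogurt: 35 mL; maple syrup: 2254 g; chopped pecans: 32 g; brown sugar: 22 oz

Scaling factor: 42/12 = 7/2 = 3.5.
plain yogurt: 2 tsp × 7/2 × 5 mL/tsp = 35 mL
maple syrup: 1 pint × 7/2 × 2 cup/pint × 322 g/cup = 2254 g
chopped pecans: (1 tbsp + 1 tsp = 4/3 tbsp) × 7/2 ÷ 16 tbsp/cup × 110 g/cup ≈ 32 g
brown sugar: 175 g × 7/2 ÷ 28.35 g/oz ≈ 22 oz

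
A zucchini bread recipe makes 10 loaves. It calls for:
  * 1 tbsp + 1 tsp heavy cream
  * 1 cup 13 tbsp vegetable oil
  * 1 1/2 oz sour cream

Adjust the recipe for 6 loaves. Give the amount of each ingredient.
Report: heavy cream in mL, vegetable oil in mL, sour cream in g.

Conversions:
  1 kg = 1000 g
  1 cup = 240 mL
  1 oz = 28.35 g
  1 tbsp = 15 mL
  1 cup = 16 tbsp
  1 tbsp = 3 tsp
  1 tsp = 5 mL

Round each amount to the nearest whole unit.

heavy cream: 12 mL; vegetable oil: 261 mL; sour cream: 26 g

Scaling factor: 6/10 = 3/5 = 0.6.
heavy cream: (1 tbsp + 1 tsp = 4/3 tbsp) × 3/5 × 15 mL/tbsp = 12 mL
vegetable oil: (1 cup + 13 tbsp = 1.8125 cup) × 3/5 × 240 mL/cup = 261 mL
sour cream: 1.5 oz × 3/5 × 28.35 g/oz ≈ 26 g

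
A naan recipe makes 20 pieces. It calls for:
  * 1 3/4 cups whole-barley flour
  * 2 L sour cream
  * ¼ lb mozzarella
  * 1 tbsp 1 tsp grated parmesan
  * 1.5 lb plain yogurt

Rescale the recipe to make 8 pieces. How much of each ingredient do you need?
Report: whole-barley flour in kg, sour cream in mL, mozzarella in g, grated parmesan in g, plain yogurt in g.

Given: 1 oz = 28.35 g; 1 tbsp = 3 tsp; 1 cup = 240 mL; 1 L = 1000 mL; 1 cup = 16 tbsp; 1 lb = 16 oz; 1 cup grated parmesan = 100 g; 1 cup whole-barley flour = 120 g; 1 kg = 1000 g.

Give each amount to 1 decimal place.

whole-barley flour: 0.1 kg; sour cream: 800.0 mL; mozzarella: 45.4 g; grated parmesan: 3.3 g; plain yogurt: 272.2 g

Scaling factor: 8/20 = 2/5 = 0.4.
whole-barley flour: 1.75 cup × 2/5 × 120 g/cup ÷ 1000 g/kg ≈ 0.1 kg
sour cream: 2 L × 2/5 × 1000 mL/L = 800.0 mL
mozzarella: 0.25 lb × 2/5 × 16 oz/lb × 28.35 g/oz ≈ 45.4 g
grated parmesan: (1 tbsp + 1 tsp = 4/3 tbsp) × 2/5 ÷ 16 tbsp/cup × 100 g/cup ≈ 3.3 g
plain yogurt: 1.5 lb × 2/5 × 16 oz/lb × 28.35 g/oz ≈ 272.2 g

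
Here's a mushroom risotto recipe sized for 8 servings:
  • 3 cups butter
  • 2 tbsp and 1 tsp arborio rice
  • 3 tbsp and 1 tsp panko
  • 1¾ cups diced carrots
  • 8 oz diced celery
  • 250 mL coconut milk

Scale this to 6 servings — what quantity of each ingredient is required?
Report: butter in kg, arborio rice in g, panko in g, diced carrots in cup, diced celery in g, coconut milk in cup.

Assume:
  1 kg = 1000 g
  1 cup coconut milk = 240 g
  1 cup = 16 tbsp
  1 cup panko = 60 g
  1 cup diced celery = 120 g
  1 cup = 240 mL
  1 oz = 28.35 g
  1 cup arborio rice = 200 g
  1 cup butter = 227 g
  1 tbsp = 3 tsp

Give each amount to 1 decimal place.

Scaling factor: 6/8 = 3/4 = 0.75.
butter: 3 cup × 3/4 × 227 g/cup ÷ 1000 g/kg ≈ 0.5 kg
arborio rice: (2 tbsp + 1 tsp = 7/3 tbsp) × 3/4 ÷ 16 tbsp/cup × 200 g/cup ≈ 21.9 g
panko: (3 tbsp + 1 tsp = 10/3 tbsp) × 3/4 ÷ 16 tbsp/cup × 60 g/cup ≈ 9.4 g
diced carrots: 1.75 cup × 3/4 ≈ 1.3 cup
diced celery: 8 oz × 3/4 × 28.35 g/oz = 170.1 g
coconut milk: 250 mL × 3/4 ÷ 240 mL/cup ≈ 0.8 cup

butter: 0.5 kg; arborio rice: 21.9 g; panko: 9.4 g; diced carrots: 1.3 cup; diced celery: 170.1 g; coconut milk: 0.8 cup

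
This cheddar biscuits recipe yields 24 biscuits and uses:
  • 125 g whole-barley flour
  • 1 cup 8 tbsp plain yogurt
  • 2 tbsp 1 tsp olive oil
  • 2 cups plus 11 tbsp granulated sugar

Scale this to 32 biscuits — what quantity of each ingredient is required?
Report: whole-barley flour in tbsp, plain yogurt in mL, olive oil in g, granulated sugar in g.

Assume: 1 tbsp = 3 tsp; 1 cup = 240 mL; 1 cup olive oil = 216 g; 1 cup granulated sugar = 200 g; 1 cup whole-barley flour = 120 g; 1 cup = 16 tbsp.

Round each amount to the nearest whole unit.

Scaling factor: 32/24 = 4/3.
whole-barley flour: 125 g × 4/3 ÷ 120 g/cup × 16 tbsp/cup ≈ 22 tbsp
plain yogurt: (1 cup + 8 tbsp = 1.5 cup) × 4/3 × 240 mL/cup = 480 mL
olive oil: (2 tbsp + 1 tsp = 7/3 tbsp) × 4/3 ÷ 16 tbsp/cup × 216 g/cup = 42 g
granulated sugar: (2 cup + 11 tbsp = 2.6875 cup) × 4/3 × 200 g/cup ≈ 717 g

whole-barley flour: 22 tbsp; plain yogurt: 480 mL; olive oil: 42 g; granulated sugar: 717 g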